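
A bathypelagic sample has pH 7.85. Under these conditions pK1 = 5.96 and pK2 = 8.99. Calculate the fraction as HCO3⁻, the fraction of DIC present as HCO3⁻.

α₁ = 0.921

α₁ = 1 / (1 + [H⁺]/K1 + K2/[H⁺]) = 1 / (1 + 10^-1.89 + 10^-1.14)
   = 1 / (1 + 0.012882 + 0.072444) = 1/1.0853 = 0.9214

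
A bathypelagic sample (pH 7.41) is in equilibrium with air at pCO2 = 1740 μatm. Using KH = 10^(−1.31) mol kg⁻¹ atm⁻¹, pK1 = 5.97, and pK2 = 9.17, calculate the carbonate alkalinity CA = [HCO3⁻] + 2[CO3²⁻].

CA = 2.43 mmol/kg

[CO2*] = KH · pCO2 = 10^(−1.31) × 1740×10^-6 = 8.522×10^-5 mol/kg
α₀ = 1/(1 + K1/[H⁺] + K1K2/[H⁺]²) = 1/(1 + 10^+1.44 + 10^-0.32) = 0.03446
DIC = [CO2*]/α₀ = 8.522×10^-5 / 0.03446 = 2.473 mmol/kg
CA = (α₁ + 2α₂)·DIC = (0.9490 + 2×0.01649) × 2.473 = 2.43 mmol/kg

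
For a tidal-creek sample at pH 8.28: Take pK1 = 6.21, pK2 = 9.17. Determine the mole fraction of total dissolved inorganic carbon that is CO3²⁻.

α₂ = 1 / (1 + [H⁺]/K2 + [H⁺]²/(K1K2)) = 1 / (1 + 10^+0.89 + 10^-1.18)
   = 1 / (1 + 7.7625 + 0.066069) = 1/8.8285 = 0.1133

α₂ = 0.113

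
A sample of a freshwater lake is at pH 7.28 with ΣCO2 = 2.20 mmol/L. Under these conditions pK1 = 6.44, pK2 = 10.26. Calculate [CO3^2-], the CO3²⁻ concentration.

α₂ = 1 / (1 + [H⁺]/K2 + [H⁺]²/(K1K2)) = 1 / (1 + 10^+2.98 + 10^+2.14)
   = 1 / (1 + 954.99 + 138.04) = 1/1094.0 = 0.0009141
[CO3²⁻] = α₂ × DIC = 0.0009141 × 2.20 = 0.00201 mmol/L = 2.01 μmol/L

[CO3²⁻] = 2.01 μmol/L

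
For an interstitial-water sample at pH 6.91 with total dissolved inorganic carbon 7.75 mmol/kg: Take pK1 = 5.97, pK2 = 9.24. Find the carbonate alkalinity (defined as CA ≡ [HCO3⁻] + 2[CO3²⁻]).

CA = 6.99 mmol/kg

CA = [HCO3⁻] + 2[CO3²⁻] = (α₁ + 2α₂)·DIC
At pH 6.91: [H⁺]/K1 = 10^-0.94 = 0.11482, K2/[H⁺] = 10^-2.33 = 0.0046774
α₁ = 1/(1 + 0.11482 + 0.0046774) = 1/1.1195 = 0.8933; α₂ = α₁·K2/[H⁺] = 0.004178
α₁ + 2α₂ = 0.9016
CA = 0.9016 × 7.75 = 6.99 mmol/kg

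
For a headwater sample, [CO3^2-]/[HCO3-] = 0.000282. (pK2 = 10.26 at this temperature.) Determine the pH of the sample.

From K2 = [H⁺][CO3^2-]/[HCO3-]:  pH = pK2 + log₁₀([CO3^2-]/[HCO3-])
log₁₀(0.000282) = -3.550
pH = 10.26 + (-3.550) = 6.71

pH = 6.71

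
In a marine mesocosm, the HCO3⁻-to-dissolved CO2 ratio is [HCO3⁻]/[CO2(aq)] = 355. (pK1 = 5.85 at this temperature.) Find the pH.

pH = 8.40

From K1 = [H⁺][HCO3⁻]/[CO2(aq)]:  pH = pK1 + log₁₀([HCO3⁻]/[CO2(aq)])
log₁₀(355) = +2.550
pH = 5.85 + (+2.550) = 8.40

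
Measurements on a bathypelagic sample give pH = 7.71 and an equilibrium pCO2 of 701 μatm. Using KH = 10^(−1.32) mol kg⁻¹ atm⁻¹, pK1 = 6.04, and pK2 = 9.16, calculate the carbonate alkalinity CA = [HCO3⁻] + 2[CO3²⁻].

CA = 1.68 mmol/kg

[CO2*] = KH · pCO2 = 10^(−1.32) × 701×10^-6 = 3.355×10^-5 mol/kg
α₀ = 1/(1 + K1/[H⁺] + K1K2/[H⁺]²) = 1/(1 + 10^+1.67 + 10^+0.22) = 0.02023
DIC = [CO2*]/α₀ = 3.355×10^-5 / 0.02023 = 1.659 mmol/kg
CA = (α₁ + 2α₂)·DIC = (0.9462 + 2×0.03357) × 1.659 = 1.68 mmol/kg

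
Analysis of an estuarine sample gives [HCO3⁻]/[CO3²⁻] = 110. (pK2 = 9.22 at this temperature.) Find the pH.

pH = 7.18

From K2 = [H⁺][CO3²⁻]/[HCO3⁻]:  pH = pK2 − log₁₀([HCO3⁻]/[CO3²⁻])
log₁₀(110) = +2.041
pH = 9.22 − (+2.041) = 7.18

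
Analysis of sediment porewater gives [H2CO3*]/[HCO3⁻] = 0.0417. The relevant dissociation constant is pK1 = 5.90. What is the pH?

From K1 = [H⁺][HCO3⁻]/[H2CO3*]:  pH = pK1 − log₁₀([H2CO3*]/[HCO3⁻])
log₁₀(0.0417) = -1.380
pH = 5.90 − (-1.380) = 7.28

pH = 7.28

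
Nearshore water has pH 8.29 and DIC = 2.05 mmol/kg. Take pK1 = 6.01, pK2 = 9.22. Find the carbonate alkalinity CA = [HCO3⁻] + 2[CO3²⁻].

CA = 2.25 mmol/kg

CA = [HCO3⁻] + 2[CO3²⁻] = (α₁ + 2α₂)·DIC
At pH 8.29: [H⁺]/K1 = 10^-2.28 = 0.0052481, K2/[H⁺] = 10^-0.93 = 0.11749
α₁ = 1/(1 + 0.0052481 + 0.11749) = 1/1.1227 = 0.8907; α₂ = α₁·K2/[H⁺] = 0.1046
α₁ + 2α₂ = 1.1000
CA = 1.1000 × 2.05 = 2.25 mmol/kg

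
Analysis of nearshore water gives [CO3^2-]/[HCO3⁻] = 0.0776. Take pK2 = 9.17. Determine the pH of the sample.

pH = 8.06

From K2 = [H⁺][CO3^2-]/[HCO3⁻]:  pH = pK2 + log₁₀([CO3^2-]/[HCO3⁻])
log₁₀(0.0776) = -1.110
pH = 9.17 + (-1.110) = 8.06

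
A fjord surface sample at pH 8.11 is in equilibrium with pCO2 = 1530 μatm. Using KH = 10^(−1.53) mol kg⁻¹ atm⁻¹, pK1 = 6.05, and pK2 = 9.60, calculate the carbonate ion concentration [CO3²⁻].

[CO2*] = KH · pCO2 = 10^(−1.53) × 1530×10^-6 = 4.515×10^-5 mol/kg
α₀ = 1/(1 + K1/[H⁺] + K1K2/[H⁺]²) = 1/(1 + 10^+2.06 + 10^+0.57) = 0.008366
DIC = [CO2*]/α₀ = 4.515×10^-5 / 0.008366 = 5.397 mmol/kg
[CO3²⁻] = α₂·DIC; α₂ = 0.03108, so [CO3²⁻] = 0.03108 × 5.397 = 0.168 mmol/kg

[CO3²⁻] = 0.168 mmol/kg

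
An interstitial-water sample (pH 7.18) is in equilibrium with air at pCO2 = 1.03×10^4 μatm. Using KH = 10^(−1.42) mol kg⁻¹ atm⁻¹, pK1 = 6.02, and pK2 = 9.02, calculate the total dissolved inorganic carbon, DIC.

[CO2*] = KH · pCO2 = 10^(−1.42) × 1.03×10^4×10^-6 = 3.916×10^-4 mol/kg
α₀ = 1/(1 + K1/[H⁺] + K1K2/[H⁺]²) = 1/(1 + 10^+1.16 + 10^-0.68) = 0.06384
DIC = [CO2*]/α₀ = 3.916×10^-4 / 0.06384 = 6.13 mmol/kg

DIC = 6.13 mmol/kg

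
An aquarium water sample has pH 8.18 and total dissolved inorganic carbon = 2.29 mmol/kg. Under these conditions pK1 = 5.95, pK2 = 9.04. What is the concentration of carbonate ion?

α₂ = 1 / (1 + [H⁺]/K2 + [H⁺]²/(K1K2)) = 1 / (1 + 10^+0.86 + 10^-1.37)
   = 1 / (1 + 7.2444 + 0.042658) = 1/8.2870 = 0.1207
[CO3²⁻] = α₂ × DIC = 0.1207 × 2.29 = 0.276 mmol/kg

[CO3²⁻] = 0.276 mmol/kg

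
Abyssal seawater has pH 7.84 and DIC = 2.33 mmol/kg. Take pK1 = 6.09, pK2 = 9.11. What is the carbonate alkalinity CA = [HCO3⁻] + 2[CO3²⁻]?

CA = [HCO3⁻] + 2[CO3²⁻] = (α₁ + 2α₂)·DIC
At pH 7.84: [H⁺]/K1 = 10^-1.75 = 0.017783, K2/[H⁺] = 10^-1.27 = 0.053703
α₁ = 1/(1 + 0.017783 + 0.053703) = 1/1.0715 = 0.9333; α₂ = α₁·K2/[H⁺] = 0.05012
α₁ + 2α₂ = 1.0335
CA = 1.0335 × 2.33 = 2.41 mmol/kg

CA = 2.41 mmol/kg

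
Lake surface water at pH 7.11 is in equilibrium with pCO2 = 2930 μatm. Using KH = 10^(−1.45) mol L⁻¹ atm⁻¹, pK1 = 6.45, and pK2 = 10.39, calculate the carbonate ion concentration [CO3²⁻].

[CO2*] = KH · pCO2 = 10^(−1.45) × 2930×10^-6 = 1.040×10^-4 mol/L
α₀ = 1/(1 + K1/[H⁺] + K1K2/[H⁺]²) = 1/(1 + 10^+0.66 + 10^-2.62) = 0.1794
DIC = [CO2*]/α₀ = 1.040×10^-4 / 0.1794 = 0.5794 mmol/L
[CO3²⁻] = α₂·DIC; α₂ = 0.0004304, so [CO3²⁻] = 0.0004304 × 0.5794 = 0.000249 mmol/L = 0.249 μmol/L

[CO3²⁻] = 0.249 μmol/L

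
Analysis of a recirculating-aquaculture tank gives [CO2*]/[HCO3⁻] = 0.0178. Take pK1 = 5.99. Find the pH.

pH = 7.74

From K1 = [H⁺][HCO3⁻]/[CO2*]:  pH = pK1 − log₁₀([CO2*]/[HCO3⁻])
log₁₀(0.0178) = -1.750
pH = 5.99 − (-1.750) = 7.74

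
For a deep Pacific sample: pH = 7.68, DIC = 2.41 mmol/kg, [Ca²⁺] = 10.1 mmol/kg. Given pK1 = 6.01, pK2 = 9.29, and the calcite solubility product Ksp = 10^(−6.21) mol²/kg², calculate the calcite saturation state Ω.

Ω = 0.926

α₂ = 1 / (1 + [H⁺]/K2 + [H⁺]²/(K1K2)) = 1 / (1 + 10^+1.61 + 10^-0.06)
   = 1 / (1 + 40.738 + 0.87096) = 1/42.609 = 0.02347
[CO3²⁻] = α₂ × DIC = 0.02347 × 2.41 = 0.05656 mmol/kg
Ksp = 10^(−6.21) = 6.166×10^-7
Ω = [Ca²⁺][CO3²⁻]/Ksp = (10.1×10^-3)(5.656×10^-5) / 6.166×10^-7 = 0.926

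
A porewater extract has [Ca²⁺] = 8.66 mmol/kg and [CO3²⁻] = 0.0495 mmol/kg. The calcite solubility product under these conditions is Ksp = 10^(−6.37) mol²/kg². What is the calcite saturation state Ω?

Ksp = 10^(−6.37) = 4.266×10^-7
Ω = [Ca²⁺][CO3²⁻]/Ksp = (8.66×10^-3)(0.0495×10^-3) / 4.266×10^-7 = 1.00

Ω = 1.00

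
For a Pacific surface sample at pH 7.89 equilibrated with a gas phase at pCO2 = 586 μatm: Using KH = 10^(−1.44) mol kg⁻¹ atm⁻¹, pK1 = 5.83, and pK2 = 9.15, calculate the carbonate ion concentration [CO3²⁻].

[CO2*] = KH · pCO2 = 10^(−1.44) × 586×10^-6 = 2.128×10^-5 mol/kg
α₀ = 1/(1 + K1/[H⁺] + K1K2/[H⁺]²) = 1/(1 + 10^+2.06 + 10^+0.80) = 0.008188
DIC = [CO2*]/α₀ = 2.128×10^-5 / 0.008188 = 2.598 mmol/kg
[CO3²⁻] = α₂·DIC; α₂ = 0.05166, so [CO3²⁻] = 0.05166 × 2.598 = 0.134 mmol/kg

[CO3²⁻] = 0.134 mmol/kg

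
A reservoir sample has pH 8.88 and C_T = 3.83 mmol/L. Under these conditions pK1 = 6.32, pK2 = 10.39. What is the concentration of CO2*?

α₀ = 1 / (1 + K1/[H⁺] + K1K2/[H⁺]²) = 1 / (1 + 10^+2.56 + 10^+1.05)
   = 1 / (1 + 363.08 + 11.220) = 1/375.30 = 0.002665
[CO2*] = α₀ × DIC = 0.002665 × 3.83 = 0.0102 mmol/L = 10.2 μmol/L

[CO2*] = 10.2 μmol/L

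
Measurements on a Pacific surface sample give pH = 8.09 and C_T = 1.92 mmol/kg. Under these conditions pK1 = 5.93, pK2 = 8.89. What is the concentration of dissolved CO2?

[CO2*] = 11.4 μmol/kg

α₀ = 1 / (1 + K1/[H⁺] + K1K2/[H⁺]²) = 1 / (1 + 10^+2.16 + 10^+1.36)
   = 1 / (1 + 144.54 + 22.909) = 1/168.45 = 0.005936
[CO2*] = α₀ × DIC = 0.005936 × 1.92 = 0.0114 mmol/kg = 11.4 μmol/kg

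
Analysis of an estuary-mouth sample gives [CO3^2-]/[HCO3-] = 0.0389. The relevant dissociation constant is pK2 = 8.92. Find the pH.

pH = 7.51

From K2 = [H⁺][CO3^2-]/[HCO3-]:  pH = pK2 + log₁₀([CO3^2-]/[HCO3-])
log₁₀(0.0389) = -1.410
pH = 8.92 + (-1.410) = 7.51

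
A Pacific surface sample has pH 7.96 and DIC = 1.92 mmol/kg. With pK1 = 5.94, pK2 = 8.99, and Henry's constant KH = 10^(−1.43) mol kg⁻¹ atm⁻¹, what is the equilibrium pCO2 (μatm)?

α₀ = 1 / (1 + K1/[H⁺] + K1K2/[H⁺]²) = 1 / (1 + 10^+2.02 + 10^+0.99)
   = 1 / (1 + 104.71 + 9.7724) = 1/115.49 = 0.008659
[CO2*] = α₀ × DIC = 0.008659 × 1.92 = 0.01663 mmol/kg = 16.63 μmol/kg
pCO2 = [CO2*]/KH = 1.663×10^-5 / 3.715×10^-2 = 447 μatm

pCO2 = 447 μatm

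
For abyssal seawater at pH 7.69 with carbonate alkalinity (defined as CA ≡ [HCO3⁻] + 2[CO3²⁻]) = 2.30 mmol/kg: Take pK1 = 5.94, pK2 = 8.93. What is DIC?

DIC = 2.22 mmol/kg

CA = [HCO3⁻] + 2[CO3²⁻] = (α₁ + 2α₂)·DIC
At pH 7.69: [H⁺]/K1 = 10^-1.75 = 0.017783, K2/[H⁺] = 10^-1.24 = 0.057544
α₁ = 1/(1 + 0.017783 + 0.057544) = 1/1.0753 = 0.9299; α₂ = α₁·K2/[H⁺] = 0.05351
α₁ + 2α₂ = 1.0370
DIC = CA / (α₁ + 2α₂) = 2.30 / 1.0370 = 2.22 mmol/kg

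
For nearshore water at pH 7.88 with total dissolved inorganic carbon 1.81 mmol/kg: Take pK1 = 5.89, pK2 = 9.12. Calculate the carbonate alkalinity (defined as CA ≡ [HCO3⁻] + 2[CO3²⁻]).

CA = [HCO3⁻] + 2[CO3²⁻] = (α₁ + 2α₂)·DIC
At pH 7.88: [H⁺]/K1 = 10^-1.99 = 0.010233, K2/[H⁺] = 10^-1.24 = 0.057544
α₁ = 1/(1 + 0.010233 + 0.057544) = 1/1.0678 = 0.9365; α₂ = α₁·K2/[H⁺] = 0.05389
α₁ + 2α₂ = 1.0443
CA = 1.0443 × 1.81 = 1.89 mmol/kg

CA = 1.89 mmol/kg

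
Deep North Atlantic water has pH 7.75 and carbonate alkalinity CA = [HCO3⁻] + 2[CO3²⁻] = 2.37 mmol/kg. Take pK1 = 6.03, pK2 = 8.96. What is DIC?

DIC = 2.28 mmol/kg

CA = [HCO3⁻] + 2[CO3²⁻] = (α₁ + 2α₂)·DIC
At pH 7.75: [H⁺]/K1 = 10^-1.72 = 0.019055, K2/[H⁺] = 10^-1.21 = 0.061660
α₁ = 1/(1 + 0.019055 + 0.061660) = 1/1.0807 = 0.9253; α₂ = α₁·K2/[H⁺] = 0.05705
α₁ + 2α₂ = 1.0394
DIC = CA / (α₁ + 2α₂) = 2.37 / 1.0394 = 2.28 mmol/kg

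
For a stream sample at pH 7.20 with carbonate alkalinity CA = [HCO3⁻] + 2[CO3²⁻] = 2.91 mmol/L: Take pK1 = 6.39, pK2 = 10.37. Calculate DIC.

DIC = 3.36 mmol/L

CA = [HCO3⁻] + 2[CO3²⁻] = (α₁ + 2α₂)·DIC
At pH 7.20: [H⁺]/K1 = 10^-0.81 = 0.15488, K2/[H⁺] = 10^-3.17 = 0.00067608
α₁ = 1/(1 + 0.15488 + 0.00067608) = 1/1.1556 = 0.8654; α₂ = α₁·K2/[H⁺] = 0.0005851
α₁ + 2α₂ = 0.8666
DIC = CA / (α₁ + 2α₂) = 2.91 / 0.8666 = 3.36 mmol/L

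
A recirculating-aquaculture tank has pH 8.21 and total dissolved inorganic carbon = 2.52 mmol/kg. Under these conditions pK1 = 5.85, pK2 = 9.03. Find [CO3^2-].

[CO3²⁻] = 0.330 mmol/kg

α₂ = 1 / (1 + [H⁺]/K2 + [H⁺]²/(K1K2)) = 1 / (1 + 10^+0.82 + 10^-1.54)
   = 1 / (1 + 6.6069 + 0.028840) = 1/7.6358 = 0.1310
[CO3²⁻] = α₂ × DIC = 0.1310 × 2.52 = 0.330 mmol/kg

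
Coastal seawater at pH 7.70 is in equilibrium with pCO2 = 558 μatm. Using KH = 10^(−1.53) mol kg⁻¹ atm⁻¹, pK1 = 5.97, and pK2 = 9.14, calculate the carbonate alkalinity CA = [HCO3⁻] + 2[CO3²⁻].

[CO2*] = KH · pCO2 = 10^(−1.53) × 558×10^-6 = 1.647×10^-5 mol/kg
α₀ = 1/(1 + K1/[H⁺] + K1K2/[H⁺]²) = 1/(1 + 10^+1.73 + 10^+0.29) = 0.01765
DIC = [CO2*]/α₀ = 1.647×10^-5 / 0.01765 = 0.9329 mmol/kg
CA = (α₁ + 2α₂)·DIC = (0.9479 + 2×0.03442) × 0.9329 = 0.949 mmol/kg

CA = 0.949 mmol/kg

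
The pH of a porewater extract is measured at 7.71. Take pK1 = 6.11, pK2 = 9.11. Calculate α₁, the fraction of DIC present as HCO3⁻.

α₁ = 1 / (1 + [H⁺]/K1 + K2/[H⁺]) = 1 / (1 + 10^-1.60 + 10^-1.40)
   = 1 / (1 + 0.025119 + 0.039811) = 1/1.0649 = 0.9390

α₁ = 0.939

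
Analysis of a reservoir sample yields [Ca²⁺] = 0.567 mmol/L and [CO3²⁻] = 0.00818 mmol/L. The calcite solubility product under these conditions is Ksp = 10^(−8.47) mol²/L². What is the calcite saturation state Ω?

Ω = 1.37

Ksp = 10^(−8.47) = 3.388×10^-9
Ω = [Ca²⁺][CO3²⁻]/Ksp = (0.567×10^-3)(0.00818×10^-3) / 3.388×10^-9 = 1.37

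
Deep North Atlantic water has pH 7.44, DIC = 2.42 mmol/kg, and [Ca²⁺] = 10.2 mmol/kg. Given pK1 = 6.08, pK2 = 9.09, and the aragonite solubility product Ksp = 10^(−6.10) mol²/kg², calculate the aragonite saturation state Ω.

α₂ = 1 / (1 + [H⁺]/K2 + [H⁺]²/(K1K2)) = 1 / (1 + 10^+1.65 + 10^+0.29)
   = 1 / (1 + 44.668 + 1.9498) = 1/47.618 = 0.02100
[CO3²⁻] = α₂ × DIC = 0.02100 × 2.42 = 0.05082 mmol/kg
Ksp = 10^(−6.10) = 7.943×10^-7
Ω = [Ca²⁺][CO3²⁻]/Ksp = (10.2×10^-3)(5.082×10^-5) / 7.943×10^-7 = 0.653

Ω = 0.653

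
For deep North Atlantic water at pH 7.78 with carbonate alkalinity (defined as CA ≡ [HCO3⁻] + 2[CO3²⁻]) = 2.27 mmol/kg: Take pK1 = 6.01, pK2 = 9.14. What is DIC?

DIC = 2.21 mmol/kg

CA = [HCO3⁻] + 2[CO3²⁻] = (α₁ + 2α₂)·DIC
At pH 7.78: [H⁺]/K1 = 10^-1.77 = 0.016982, K2/[H⁺] = 10^-1.36 = 0.043652
α₁ = 1/(1 + 0.016982 + 0.043652) = 1/1.0606 = 0.9428; α₂ = α₁·K2/[H⁺] = 0.04116
α₁ + 2α₂ = 1.0251
DIC = CA / (α₁ + 2α₂) = 2.27 / 1.0251 = 2.21 mmol/kg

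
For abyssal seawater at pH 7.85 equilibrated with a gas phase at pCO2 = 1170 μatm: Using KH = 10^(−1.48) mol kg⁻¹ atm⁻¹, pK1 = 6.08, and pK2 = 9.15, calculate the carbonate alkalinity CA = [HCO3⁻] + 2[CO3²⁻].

CA = 2.51 mmol/kg

[CO2*] = KH · pCO2 = 10^(−1.48) × 1170×10^-6 = 3.874×10^-5 mol/kg
α₀ = 1/(1 + K1/[H⁺] + K1K2/[H⁺]²) = 1/(1 + 10^+1.77 + 10^+0.47) = 0.01591
DIC = [CO2*]/α₀ = 3.874×10^-5 / 0.01591 = 2.434 mmol/kg
CA = (α₁ + 2α₂)·DIC = (0.9371 + 2×0.04697) × 2.434 = 2.51 mmol/kg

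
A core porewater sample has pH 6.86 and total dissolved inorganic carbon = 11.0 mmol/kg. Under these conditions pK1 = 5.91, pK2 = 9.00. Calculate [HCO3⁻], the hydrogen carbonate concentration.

[HCO3⁻] = 9.83 mmol/kg

α₁ = 1 / (1 + [H⁺]/K1 + K2/[H⁺]) = 1 / (1 + 10^-0.95 + 10^-2.14)
   = 1 / (1 + 0.11220 + 0.0072444) = 1/1.1194 = 0.8933
[HCO3⁻] = α₁ × DIC = 0.8933 × 11.0 = 9.83 mmol/kg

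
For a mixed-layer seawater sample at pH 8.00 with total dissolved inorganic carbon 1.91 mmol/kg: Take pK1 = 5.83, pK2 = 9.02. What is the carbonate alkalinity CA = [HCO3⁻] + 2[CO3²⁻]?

CA = [HCO3⁻] + 2[CO3²⁻] = (α₁ + 2α₂)·DIC
At pH 8.00: [H⁺]/K1 = 10^-2.17 = 0.0067608, K2/[H⁺] = 10^-1.02 = 0.095499
α₁ = 1/(1 + 0.0067608 + 0.095499) = 1/1.1023 = 0.9072; α₂ = α₁·K2/[H⁺] = 0.08664
α₁ + 2α₂ = 1.0805
CA = 1.0805 × 1.91 = 2.06 mmol/kg

CA = 2.06 mmol/kg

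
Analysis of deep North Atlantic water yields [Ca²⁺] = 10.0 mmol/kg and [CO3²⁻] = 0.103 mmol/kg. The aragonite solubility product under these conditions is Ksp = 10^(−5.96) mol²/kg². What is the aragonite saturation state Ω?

Ω = 0.939

Ksp = 10^(−5.96) = 1.096×10^-6
Ω = [Ca²⁺][CO3²⁻]/Ksp = (10.0×10^-3)(0.103×10^-3) / 1.096×10^-6 = 0.939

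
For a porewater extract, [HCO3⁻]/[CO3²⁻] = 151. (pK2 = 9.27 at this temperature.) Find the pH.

pH = 7.09

From K2 = [H⁺][CO3²⁻]/[HCO3⁻]:  pH = pK2 − log₁₀([HCO3⁻]/[CO3²⁻])
log₁₀(151) = +2.179
pH = 9.27 − (+2.179) = 7.09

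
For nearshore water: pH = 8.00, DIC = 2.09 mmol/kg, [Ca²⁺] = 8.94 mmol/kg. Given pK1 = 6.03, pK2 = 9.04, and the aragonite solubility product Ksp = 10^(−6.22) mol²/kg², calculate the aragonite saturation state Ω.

Ω = 2.57

α₂ = 1 / (1 + [H⁺]/K2 + [H⁺]²/(K1K2)) = 1 / (1 + 10^+1.04 + 10^-0.93)
   = 1 / (1 + 10.965 + 0.11749) = 1/12.082 = 0.08277
[CO3²⁻] = α₂ × DIC = 0.08277 × 2.09 = 0.1730 mmol/kg
Ksp = 10^(−6.22) = 6.026×10^-7
Ω = [Ca²⁺][CO3²⁻]/Ksp = (8.94×10^-3)(1.730×10^-4) / 6.026×10^-7 = 2.57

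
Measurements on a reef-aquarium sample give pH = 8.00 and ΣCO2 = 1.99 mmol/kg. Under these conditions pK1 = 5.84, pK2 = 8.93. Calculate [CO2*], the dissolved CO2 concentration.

α₀ = 1 / (1 + K1/[H⁺] + K1K2/[H⁺]²) = 1 / (1 + 10^+2.16 + 10^+1.23)
   = 1 / (1 + 144.54 + 16.982) = 1/162.53 = 0.006153
[CO2*] = α₀ × DIC = 0.006153 × 1.99 = 0.0122 mmol/kg = 12.2 μmol/kg

[CO2*] = 12.2 μmol/kg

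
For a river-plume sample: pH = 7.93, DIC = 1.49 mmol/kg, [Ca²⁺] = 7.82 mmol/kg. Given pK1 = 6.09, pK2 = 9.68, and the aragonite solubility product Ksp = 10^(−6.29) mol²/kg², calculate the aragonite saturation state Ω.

Ω = 0.391

α₂ = 1 / (1 + [H⁺]/K2 + [H⁺]²/(K1K2)) = 1 / (1 + 10^+1.75 + 10^-0.09)
   = 1 / (1 + 56.234 + 0.81283) = 1/58.047 = 0.01723
[CO3²⁻] = α₂ × DIC = 0.01723 × 1.49 = 0.02567 mmol/kg
Ksp = 10^(−6.29) = 5.129×10^-7
Ω = [Ca²⁺][CO3²⁻]/Ksp = (7.82×10^-3)(2.567×10^-5) / 5.129×10^-7 = 0.391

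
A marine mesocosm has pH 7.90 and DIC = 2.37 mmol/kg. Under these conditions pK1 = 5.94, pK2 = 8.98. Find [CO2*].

α₀ = 1 / (1 + K1/[H⁺] + K1K2/[H⁺]²) = 1 / (1 + 10^+1.96 + 10^+0.88)
   = 1 / (1 + 91.201 + 7.5858) = 1/99.787 = 0.01002
[CO2*] = α₀ × DIC = 0.01002 × 2.37 = 0.0238 mmol/kg

[CO2*] = 0.0238 mmol/kg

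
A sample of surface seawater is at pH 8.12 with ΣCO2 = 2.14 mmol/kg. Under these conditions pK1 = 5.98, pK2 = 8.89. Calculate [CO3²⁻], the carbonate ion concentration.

α₂ = 1 / (1 + [H⁺]/K2 + [H⁺]²/(K1K2)) = 1 / (1 + 10^+0.77 + 10^-1.37)
   = 1 / (1 + 5.8884 + 0.042658) = 1/6.9311 = 0.1443
[CO3²⁻] = α₂ × DIC = 0.1443 × 2.14 = 0.309 mmol/kg

[CO3²⁻] = 0.309 mmol/kg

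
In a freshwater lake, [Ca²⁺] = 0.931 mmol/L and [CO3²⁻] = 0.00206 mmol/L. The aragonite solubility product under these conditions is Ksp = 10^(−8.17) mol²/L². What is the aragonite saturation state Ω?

Ksp = 10^(−8.17) = 6.761×10^-9
Ω = [Ca²⁺][CO3²⁻]/Ksp = (0.931×10^-3)(0.00206×10^-3) / 6.761×10^-9 = 0.284

Ω = 0.284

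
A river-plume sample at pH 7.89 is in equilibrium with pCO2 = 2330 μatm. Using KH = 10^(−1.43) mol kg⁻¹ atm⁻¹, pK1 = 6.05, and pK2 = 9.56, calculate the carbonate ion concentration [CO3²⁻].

[CO3²⁻] = 0.128 mmol/kg

[CO2*] = KH · pCO2 = 10^(−1.43) × 2330×10^-6 = 8.657×10^-5 mol/kg
α₀ = 1/(1 + K1/[H⁺] + K1K2/[H⁺]²) = 1/(1 + 10^+1.84 + 10^+0.17) = 0.01395
DIC = [CO2*]/α₀ = 8.657×10^-5 / 0.01395 = 6.204 mmol/kg
[CO3²⁻] = α₂·DIC; α₂ = 0.02064, so [CO3²⁻] = 0.02064 × 6.204 = 0.128 mmol/kg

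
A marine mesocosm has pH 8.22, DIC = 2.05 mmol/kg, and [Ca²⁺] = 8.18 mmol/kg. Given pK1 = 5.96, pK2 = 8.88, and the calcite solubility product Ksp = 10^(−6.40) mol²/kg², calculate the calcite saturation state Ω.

α₂ = 1 / (1 + [H⁺]/K2 + [H⁺]²/(K1K2)) = 1 / (1 + 10^+0.66 + 10^-1.60)
   = 1 / (1 + 4.5709 + 0.025119) = 1/5.5960 = 0.1787
[CO3²⁻] = α₂ × DIC = 0.1787 × 2.05 = 0.3663 mmol/kg
Ksp = 10^(−6.40) = 3.981×10^-7
Ω = [Ca²⁺][CO3²⁻]/Ksp = (8.18×10^-3)(3.663×10^-4) / 3.981×10^-7 = 7.53

Ω = 7.53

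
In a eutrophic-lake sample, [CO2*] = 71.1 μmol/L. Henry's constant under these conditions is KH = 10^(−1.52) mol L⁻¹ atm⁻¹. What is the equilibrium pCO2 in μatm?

pCO2 = 2350 μatm

KH = 10^(−1.52) = 3.020×10^-2 mol L⁻¹ atm⁻¹
pCO2 = [CO2*]/KH = 71.1×10^-6 / 3.020×10^-2 = 2.35×10^-3 atm = 2350 μatm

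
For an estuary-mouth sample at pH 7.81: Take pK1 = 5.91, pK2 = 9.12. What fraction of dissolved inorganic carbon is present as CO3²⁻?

α₂ = 0.0461

α₂ = 1 / (1 + [H⁺]/K2 + [H⁺]²/(K1K2)) = 1 / (1 + 10^+1.31 + 10^-0.59)
   = 1 / (1 + 20.417 + 0.25704) = 1/21.674 = 0.04614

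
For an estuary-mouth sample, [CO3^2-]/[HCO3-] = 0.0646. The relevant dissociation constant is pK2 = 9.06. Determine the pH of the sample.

pH = 7.87

From K2 = [H⁺][CO3^2-]/[HCO3-]:  pH = pK2 + log₁₀([CO3^2-]/[HCO3-])
log₁₀(0.0646) = -1.190
pH = 9.06 + (-1.190) = 7.87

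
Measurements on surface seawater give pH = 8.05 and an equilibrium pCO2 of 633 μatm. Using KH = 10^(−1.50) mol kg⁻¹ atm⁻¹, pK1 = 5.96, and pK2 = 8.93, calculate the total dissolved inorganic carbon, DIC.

[CO2*] = KH · pCO2 = 10^(−1.50) × 633×10^-6 = 2.002×10^-5 mol/kg
α₀ = 1/(1 + K1/[H⁺] + K1K2/[H⁺]²) = 1/(1 + 10^+2.09 + 10^+1.21) = 0.007130
DIC = [CO2*]/α₀ = 2.002×10^-5 / 0.007130 = 2.81 mmol/kg

DIC = 2.81 mmol/kg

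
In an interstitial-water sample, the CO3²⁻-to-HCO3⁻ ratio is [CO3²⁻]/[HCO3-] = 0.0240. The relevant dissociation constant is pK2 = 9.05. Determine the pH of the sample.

pH = 7.43

From K2 = [H⁺][CO3²⁻]/[HCO3-]:  pH = pK2 + log₁₀([CO3²⁻]/[HCO3-])
log₁₀(0.0240) = -1.620
pH = 9.05 + (-1.620) = 7.43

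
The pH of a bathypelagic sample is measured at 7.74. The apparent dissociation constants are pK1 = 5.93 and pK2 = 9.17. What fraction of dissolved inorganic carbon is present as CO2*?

α₀ = 0.0147

α₀ = 1 / (1 + K1/[H⁺] + K1K2/[H⁺]²) = 1 / (1 + 10^+1.81 + 10^+0.38)
   = 1 / (1 + 64.565 + 2.3988) = 1/67.964 = 0.01471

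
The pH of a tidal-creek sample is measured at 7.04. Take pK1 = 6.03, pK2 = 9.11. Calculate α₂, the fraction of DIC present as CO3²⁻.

α₂ = 0.00769

α₂ = 1 / (1 + [H⁺]/K2 + [H⁺]²/(K1K2)) = 1 / (1 + 10^+2.07 + 10^+1.06)
   = 1 / (1 + 117.49 + 11.482) = 1/129.97 = 0.007694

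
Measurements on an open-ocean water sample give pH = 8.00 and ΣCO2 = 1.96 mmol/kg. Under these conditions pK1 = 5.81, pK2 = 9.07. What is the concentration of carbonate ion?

α₂ = 1 / (1 + [H⁺]/K2 + [H⁺]²/(K1K2)) = 1 / (1 + 10^+1.07 + 10^-1.12)
   = 1 / (1 + 11.749 + 0.075858) = 1/12.825 = 0.07797
[CO3²⁻] = α₂ × DIC = 0.07797 × 1.96 = 0.153 mmol/kg

[CO3²⁻] = 0.153 mmol/kg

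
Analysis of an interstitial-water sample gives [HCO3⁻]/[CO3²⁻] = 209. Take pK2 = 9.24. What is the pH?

From K2 = [H⁺][CO3²⁻]/[HCO3⁻]:  pH = pK2 − log₁₀([HCO3⁻]/[CO3²⁻])
log₁₀(209) = +2.320
pH = 9.24 − (+2.320) = 6.92

pH = 6.92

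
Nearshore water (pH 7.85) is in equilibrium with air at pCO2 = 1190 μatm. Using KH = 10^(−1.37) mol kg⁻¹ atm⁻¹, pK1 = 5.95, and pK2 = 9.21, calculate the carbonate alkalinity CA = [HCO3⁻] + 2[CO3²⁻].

[CO2*] = KH · pCO2 = 10^(−1.37) × 1190×10^-6 = 5.076×10^-5 mol/kg
α₀ = 1/(1 + K1/[H⁺] + K1K2/[H⁺]²) = 1/(1 + 10^+1.90 + 10^+0.54) = 0.01192
DIC = [CO2*]/α₀ = 5.076×10^-5 / 0.01192 = 4.259 mmol/kg
CA = (α₁ + 2α₂)·DIC = (0.9468 + 2×0.04133) × 4.259 = 4.38 mmol/kg

CA = 4.38 mmol/kg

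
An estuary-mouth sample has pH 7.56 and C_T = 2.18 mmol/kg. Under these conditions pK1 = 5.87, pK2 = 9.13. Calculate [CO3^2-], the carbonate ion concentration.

α₂ = 1 / (1 + [H⁺]/K2 + [H⁺]²/(K1K2)) = 1 / (1 + 10^+1.57 + 10^-0.12)
   = 1 / (1 + 37.154 + 0.75858) = 1/38.912 = 0.02570
[CO3²⁻] = α₂ × DIC = 0.02570 × 2.18 = 0.0560 mmol/kg

[CO3²⁻] = 0.0560 mmol/kg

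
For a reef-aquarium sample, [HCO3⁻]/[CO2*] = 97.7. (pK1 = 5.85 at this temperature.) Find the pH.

From K1 = [H⁺][HCO3⁻]/[CO2*]:  pH = pK1 + log₁₀([HCO3⁻]/[CO2*])
log₁₀(97.7) = +1.990
pH = 5.85 + (+1.990) = 7.84

pH = 7.84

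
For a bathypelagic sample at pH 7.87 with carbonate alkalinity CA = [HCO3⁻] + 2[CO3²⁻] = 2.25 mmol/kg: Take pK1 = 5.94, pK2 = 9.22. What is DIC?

CA = [HCO3⁻] + 2[CO3²⁻] = (α₁ + 2α₂)·DIC
At pH 7.87: [H⁺]/K1 = 10^-1.93 = 0.011749, K2/[H⁺] = 10^-1.35 = 0.044668
α₁ = 1/(1 + 0.011749 + 0.044668) = 1/1.0564 = 0.9466; α₂ = α₁·K2/[H⁺] = 0.04228
α₁ + 2α₂ = 1.0312
DIC = CA / (α₁ + 2α₂) = 2.25 / 1.0312 = 2.18 mmol/kg

DIC = 2.18 mmol/kg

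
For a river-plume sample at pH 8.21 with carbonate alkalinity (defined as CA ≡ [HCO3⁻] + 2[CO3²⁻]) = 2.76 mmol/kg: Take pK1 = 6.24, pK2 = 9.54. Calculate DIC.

DIC = 2.67 mmol/kg

CA = [HCO3⁻] + 2[CO3²⁻] = (α₁ + 2α₂)·DIC
At pH 8.21: [H⁺]/K1 = 10^-1.97 = 0.010715, K2/[H⁺] = 10^-1.33 = 0.046774
α₁ = 1/(1 + 0.010715 + 0.046774) = 1/1.0575 = 0.9456; α₂ = α₁·K2/[H⁺] = 0.04423
α₁ + 2α₂ = 1.0341
DIC = CA / (α₁ + 2α₂) = 2.76 / 1.0341 = 2.67 mmol/kg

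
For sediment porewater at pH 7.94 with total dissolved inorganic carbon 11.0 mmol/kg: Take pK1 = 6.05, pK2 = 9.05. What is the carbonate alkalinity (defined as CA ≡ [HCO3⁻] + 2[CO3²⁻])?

CA = 11.7 mmol/kg

CA = [HCO3⁻] + 2[CO3²⁻] = (α₁ + 2α₂)·DIC
At pH 7.94: [H⁺]/K1 = 10^-1.89 = 0.012882, K2/[H⁺] = 10^-1.11 = 0.077625
α₁ = 1/(1 + 0.012882 + 0.077625) = 1/1.0905 = 0.9170; α₂ = α₁·K2/[H⁺] = 0.07118
α₁ + 2α₂ = 1.0594
CA = 1.0594 × 11.0 = 11.7 mmol/kg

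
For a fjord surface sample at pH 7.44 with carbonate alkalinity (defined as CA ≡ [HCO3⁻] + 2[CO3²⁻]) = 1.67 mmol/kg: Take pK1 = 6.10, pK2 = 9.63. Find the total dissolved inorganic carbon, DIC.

CA = [HCO3⁻] + 2[CO3²⁻] = (α₁ + 2α₂)·DIC
At pH 7.44: [H⁺]/K1 = 10^-1.34 = 0.045709, K2/[H⁺] = 10^-2.19 = 0.0064565
α₁ = 1/(1 + 0.045709 + 0.0064565) = 1/1.0522 = 0.9504; α₂ = α₁·K2/[H⁺] = 0.006136
α₁ + 2α₂ = 0.9627
DIC = CA / (α₁ + 2α₂) = 1.67 / 0.9627 = 1.73 mmol/kg

DIC = 1.73 mmol/kg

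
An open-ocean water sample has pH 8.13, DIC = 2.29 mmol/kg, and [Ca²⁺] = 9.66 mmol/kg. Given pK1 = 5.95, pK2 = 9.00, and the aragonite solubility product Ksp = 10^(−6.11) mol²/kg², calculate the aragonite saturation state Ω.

Ω = 3.37

α₂ = 1 / (1 + [H⁺]/K2 + [H⁺]²/(K1K2)) = 1 / (1 + 10^+0.87 + 10^-1.31)
   = 1 / (1 + 7.4131 + 0.048978) = 1/8.4621 = 0.1182
[CO3²⁻] = α₂ × DIC = 0.1182 × 2.29 = 0.2706 mmol/kg
Ksp = 10^(−6.11) = 7.762×10^-7
Ω = [Ca²⁺][CO3²⁻]/Ksp = (9.66×10^-3)(2.706×10^-4) / 7.762×10^-7 = 3.37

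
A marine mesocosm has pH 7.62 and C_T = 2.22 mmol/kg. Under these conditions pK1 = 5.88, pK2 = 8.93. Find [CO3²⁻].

α₂ = 1 / (1 + [H⁺]/K2 + [H⁺]²/(K1K2)) = 1 / (1 + 10^+1.31 + 10^-0.43)
   = 1 / (1 + 20.417 + 0.37154) = 1/21.789 = 0.04589
[CO3²⁻] = α₂ × DIC = 0.04589 × 2.22 = 0.102 mmol/kg

[CO3²⁻] = 0.102 mmol/kg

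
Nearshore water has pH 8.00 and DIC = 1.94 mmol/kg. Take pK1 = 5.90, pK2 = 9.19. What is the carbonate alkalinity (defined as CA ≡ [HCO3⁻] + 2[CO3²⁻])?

CA = 2.04 mmol/kg

CA = [HCO3⁻] + 2[CO3²⁻] = (α₁ + 2α₂)·DIC
At pH 8.00: [H⁺]/K1 = 10^-2.10 = 0.0079433, K2/[H⁺] = 10^-1.19 = 0.064565
α₁ = 1/(1 + 0.0079433 + 0.064565) = 1/1.0725 = 0.9324; α₂ = α₁·K2/[H⁺] = 0.06020
α₁ + 2α₂ = 1.0528
CA = 1.0528 × 1.94 = 2.04 mmol/kg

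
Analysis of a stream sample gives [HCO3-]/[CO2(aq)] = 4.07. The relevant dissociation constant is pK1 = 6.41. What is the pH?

pH = 7.02

From K1 = [H⁺][HCO3-]/[CO2(aq)]:  pH = pK1 + log₁₀([HCO3-]/[CO2(aq)])
log₁₀(4.07) = +0.610
pH = 6.41 + (+0.610) = 7.02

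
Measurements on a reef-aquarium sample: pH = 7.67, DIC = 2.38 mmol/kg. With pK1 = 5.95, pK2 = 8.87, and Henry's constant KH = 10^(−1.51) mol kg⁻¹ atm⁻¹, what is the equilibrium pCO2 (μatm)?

pCO2 = 1360 μatm

α₀ = 1 / (1 + K1/[H⁺] + K1K2/[H⁺]²) = 1 / (1 + 10^+1.72 + 10^+0.52)
   = 1 / (1 + 52.481 + 3.3113) = 1/56.792 = 0.01761
[CO2*] = α₀ × DIC = 0.01761 × 2.38 = 0.04191 mmol/kg
pCO2 = [CO2*]/KH = 4.191×10^-5 / 3.090×10^-2 = 1360 μatm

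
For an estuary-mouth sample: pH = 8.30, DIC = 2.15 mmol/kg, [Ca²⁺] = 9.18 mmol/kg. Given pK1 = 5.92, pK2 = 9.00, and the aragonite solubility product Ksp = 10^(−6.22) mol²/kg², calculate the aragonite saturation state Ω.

α₂ = 1 / (1 + [H⁺]/K2 + [H⁺]²/(K1K2)) = 1 / (1 + 10^+0.70 + 10^-1.68)
   = 1 / (1 + 5.0119 + 0.020893) = 1/6.0328 = 0.1658
[CO3²⁻] = α₂ × DIC = 0.1658 × 2.15 = 0.3564 mmol/kg
Ksp = 10^(−6.22) = 6.026×10^-7
Ω = [Ca²⁺][CO3²⁻]/Ksp = (9.18×10^-3)(3.564×10^-4) / 6.026×10^-7 = 5.43

Ω = 5.43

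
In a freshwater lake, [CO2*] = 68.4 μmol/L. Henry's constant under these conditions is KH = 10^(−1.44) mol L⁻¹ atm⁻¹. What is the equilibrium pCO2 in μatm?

pCO2 = 1880 μatm

KH = 10^(−1.44) = 3.631×10^-2 mol L⁻¹ atm⁻¹
pCO2 = [CO2*]/KH = 68.4×10^-6 / 3.631×10^-2 = 1.88×10^-3 atm = 1880 μatm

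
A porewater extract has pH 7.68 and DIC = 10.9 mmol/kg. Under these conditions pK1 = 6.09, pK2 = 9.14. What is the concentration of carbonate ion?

[CO3²⁻] = 0.356 mmol/kg

α₂ = 1 / (1 + [H⁺]/K2 + [H⁺]²/(K1K2)) = 1 / (1 + 10^+1.46 + 10^-0.13)
   = 1 / (1 + 28.840 + 0.74131) = 1/30.582 = 0.03270
[CO3²⁻] = α₂ × DIC = 0.03270 × 10.9 = 0.356 mmol/kg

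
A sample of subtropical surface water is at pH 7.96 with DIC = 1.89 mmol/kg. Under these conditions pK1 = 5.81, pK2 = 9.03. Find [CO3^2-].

[CO3²⁻] = 0.147 mmol/kg

α₂ = 1 / (1 + [H⁺]/K2 + [H⁺]²/(K1K2)) = 1 / (1 + 10^+1.07 + 10^-1.08)
   = 1 / (1 + 11.749 + 0.083176) = 1/12.832 = 0.07793
[CO3²⁻] = α₂ × DIC = 0.07793 × 1.89 = 0.147 mmol/kg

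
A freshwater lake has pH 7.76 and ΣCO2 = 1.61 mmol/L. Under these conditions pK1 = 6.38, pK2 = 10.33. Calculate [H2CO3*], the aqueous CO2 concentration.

[CO2*] = 0.0643 mmol/L

α₀ = 1 / (1 + K1/[H⁺] + K1K2/[H⁺]²) = 1 / (1 + 10^+1.38 + 10^-1.19)
   = 1 / (1 + 23.988 + 0.064565) = 1/25.053 = 0.03992
[CO2*] = α₀ × DIC = 0.03992 × 1.61 = 0.0643 mmol/L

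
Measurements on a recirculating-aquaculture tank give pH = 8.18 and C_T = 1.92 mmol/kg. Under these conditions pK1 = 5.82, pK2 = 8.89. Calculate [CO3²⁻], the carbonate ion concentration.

[CO3²⁻] = 0.312 mmol/kg

α₂ = 1 / (1 + [H⁺]/K2 + [H⁺]²/(K1K2)) = 1 / (1 + 10^+0.71 + 10^-1.65)
   = 1 / (1 + 5.1286 + 0.022387) = 1/6.1510 = 0.1626
[CO3²⁻] = α₂ × DIC = 0.1626 × 1.92 = 0.312 mmol/kg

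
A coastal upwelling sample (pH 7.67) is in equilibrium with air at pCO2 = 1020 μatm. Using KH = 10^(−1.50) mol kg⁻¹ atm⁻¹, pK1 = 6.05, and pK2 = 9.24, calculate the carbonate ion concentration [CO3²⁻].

[CO3²⁻] = 0.0362 mmol/kg

[CO2*] = KH · pCO2 = 10^(−1.50) × 1020×10^-6 = 3.226×10^-5 mol/kg
α₀ = 1/(1 + K1/[H⁺] + K1K2/[H⁺]²) = 1/(1 + 10^+1.62 + 10^+0.05) = 0.02283
DIC = [CO2*]/α₀ = 3.226×10^-5 / 0.02283 = 1.413 mmol/kg
[CO3²⁻] = α₂·DIC; α₂ = 0.02561, so [CO3²⁻] = 0.02561 × 1.413 = 0.0362 mmol/kg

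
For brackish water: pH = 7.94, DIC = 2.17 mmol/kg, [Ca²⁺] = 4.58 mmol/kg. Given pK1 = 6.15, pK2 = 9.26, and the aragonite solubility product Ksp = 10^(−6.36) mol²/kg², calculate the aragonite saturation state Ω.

Ω = 1.02

α₂ = 1 / (1 + [H⁺]/K2 + [H⁺]²/(K1K2)) = 1 / (1 + 10^+1.32 + 10^-0.47)
   = 1 / (1 + 20.893 + 0.33884) = 1/22.232 = 0.04498
[CO3²⁻] = α₂ × DIC = 0.04498 × 2.17 = 0.09761 mmol/kg
Ksp = 10^(−6.36) = 4.365×10^-7
Ω = [Ca²⁺][CO3²⁻]/Ksp = (4.58×10^-3)(9.761×10^-5) / 4.365×10^-7 = 1.02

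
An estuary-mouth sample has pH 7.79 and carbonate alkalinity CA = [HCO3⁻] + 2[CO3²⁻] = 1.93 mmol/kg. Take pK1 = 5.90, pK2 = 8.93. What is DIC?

CA = [HCO3⁻] + 2[CO3²⁻] = (α₁ + 2α₂)·DIC
At pH 7.79: [H⁺]/K1 = 10^-1.89 = 0.012882, K2/[H⁺] = 10^-1.14 = 0.072444
α₁ = 1/(1 + 0.012882 + 0.072444) = 1/1.0853 = 0.9214; α₂ = α₁·K2/[H⁺] = 0.06675
α₁ + 2α₂ = 1.0549
DIC = CA / (α₁ + 2α₂) = 1.93 / 1.0549 = 1.83 mmol/kg

DIC = 1.83 mmol/kg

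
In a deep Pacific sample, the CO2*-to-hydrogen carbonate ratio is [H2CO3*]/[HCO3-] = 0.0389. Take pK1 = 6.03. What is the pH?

From K1 = [H⁺][HCO3-]/[H2CO3*]:  pH = pK1 − log₁₀([H2CO3*]/[HCO3-])
log₁₀(0.0389) = -1.410
pH = 6.03 − (-1.410) = 7.44

pH = 7.44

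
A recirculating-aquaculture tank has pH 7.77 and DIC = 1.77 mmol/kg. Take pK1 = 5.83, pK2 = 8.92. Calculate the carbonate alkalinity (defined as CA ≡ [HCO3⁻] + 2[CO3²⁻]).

CA = [HCO3⁻] + 2[CO3²⁻] = (α₁ + 2α₂)·DIC
At pH 7.77: [H⁺]/K1 = 10^-1.94 = 0.011482, K2/[H⁺] = 10^-1.15 = 0.070795
α₁ = 1/(1 + 0.011482 + 0.070795) = 1/1.0823 = 0.9240; α₂ = α₁·K2/[H⁺] = 0.06541
α₁ + 2α₂ = 1.0548
CA = 1.0548 × 1.77 = 1.87 mmol/kg

CA = 1.87 mmol/kg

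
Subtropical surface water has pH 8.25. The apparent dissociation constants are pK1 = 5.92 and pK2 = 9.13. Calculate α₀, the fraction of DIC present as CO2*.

α₀ = 1 / (1 + K1/[H⁺] + K1K2/[H⁺]²) = 1 / (1 + 10^+2.33 + 10^+1.45)
   = 1 / (1 + 213.80 + 28.184) = 1/242.98 = 0.004116

α₀ = 0.00412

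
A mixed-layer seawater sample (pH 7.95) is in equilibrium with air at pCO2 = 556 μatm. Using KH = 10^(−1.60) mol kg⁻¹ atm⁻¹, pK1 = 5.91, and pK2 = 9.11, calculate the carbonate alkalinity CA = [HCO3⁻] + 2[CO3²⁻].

[CO2*] = KH · pCO2 = 10^(−1.60) × 556×10^-6 = 1.397×10^-5 mol/kg
α₀ = 1/(1 + K1/[H⁺] + K1K2/[H⁺]²) = 1/(1 + 10^+2.04 + 10^+0.88) = 0.008458
DIC = [CO2*]/α₀ = 1.397×10^-5 / 0.008458 = 1.651 mmol/kg
CA = (α₁ + 2α₂)·DIC = (0.9274 + 2×0.06416) × 1.651 = 1.74 mmol/kg

CA = 1.74 mmol/kg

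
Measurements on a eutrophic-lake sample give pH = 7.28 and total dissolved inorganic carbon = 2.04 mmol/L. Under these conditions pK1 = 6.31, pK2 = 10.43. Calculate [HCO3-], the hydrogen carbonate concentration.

[HCO3⁻] = 1.84 mmol/L

α₁ = 1 / (1 + [H⁺]/K1 + K2/[H⁺]) = 1 / (1 + 10^-0.97 + 10^-3.15)
   = 1 / (1 + 0.10715 + 0.00070795) = 1/1.1079 = 0.9026
[HCO3⁻] = α₁ × DIC = 0.9026 × 2.04 = 1.84 mmol/L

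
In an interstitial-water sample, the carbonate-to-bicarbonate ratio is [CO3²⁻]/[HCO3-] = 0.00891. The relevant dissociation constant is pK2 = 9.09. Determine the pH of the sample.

From K2 = [H⁺][CO3²⁻]/[HCO3-]:  pH = pK2 + log₁₀([CO3²⁻]/[HCO3-])
log₁₀(0.00891) = -2.050
pH = 9.09 + (-2.050) = 7.04

pH = 7.04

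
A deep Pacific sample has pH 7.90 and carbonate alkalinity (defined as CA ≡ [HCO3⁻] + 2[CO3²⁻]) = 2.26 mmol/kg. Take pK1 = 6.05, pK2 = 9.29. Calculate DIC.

DIC = 2.20 mmol/kg

CA = [HCO3⁻] + 2[CO3²⁻] = (α₁ + 2α₂)·DIC
At pH 7.90: [H⁺]/K1 = 10^-1.85 = 0.014125, K2/[H⁺] = 10^-1.39 = 0.040738
α₁ = 1/(1 + 0.014125 + 0.040738) = 1/1.0549 = 0.9480; α₂ = α₁·K2/[H⁺] = 0.03862
α₁ + 2α₂ = 1.0252
DIC = CA / (α₁ + 2α₂) = 2.26 / 1.0252 = 2.20 mmol/kg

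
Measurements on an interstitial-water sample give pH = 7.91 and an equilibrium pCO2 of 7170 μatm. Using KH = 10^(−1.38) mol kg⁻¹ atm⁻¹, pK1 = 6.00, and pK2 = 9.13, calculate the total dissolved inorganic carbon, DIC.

[CO2*] = KH · pCO2 = 10^(−1.38) × 7170×10^-6 = 2.989×10^-4 mol/kg
α₀ = 1/(1 + K1/[H⁺] + K1K2/[H⁺]²) = 1/(1 + 10^+1.91 + 10^+0.69) = 0.01147
DIC = [CO2*]/α₀ = 2.989×10^-4 / 0.01147 = 26.1 mmol/kg

DIC = 26.1 mmol/kg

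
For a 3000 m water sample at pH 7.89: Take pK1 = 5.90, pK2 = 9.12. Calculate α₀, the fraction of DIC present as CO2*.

α₀ = 0.00957

α₀ = 1 / (1 + K1/[H⁺] + K1K2/[H⁺]²) = 1 / (1 + 10^+1.99 + 10^+0.76)
   = 1 / (1 + 97.724 + 5.7544) = 1/104.48 = 0.009571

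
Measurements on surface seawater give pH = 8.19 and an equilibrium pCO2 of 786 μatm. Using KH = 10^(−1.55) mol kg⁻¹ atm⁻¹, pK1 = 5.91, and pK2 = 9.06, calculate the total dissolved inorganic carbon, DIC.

[CO2*] = KH · pCO2 = 10^(−1.55) × 786×10^-6 = 2.215×10^-5 mol/kg
α₀ = 1/(1 + K1/[H⁺] + K1K2/[H⁺]²) = 1/(1 + 10^+2.28 + 10^+1.41) = 0.004603
DIC = [CO2*]/α₀ = 2.215×10^-5 / 0.004603 = 4.81 mmol/kg

DIC = 4.81 mmol/kg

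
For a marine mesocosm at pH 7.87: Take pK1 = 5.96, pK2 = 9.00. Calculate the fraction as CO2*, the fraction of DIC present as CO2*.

α₀ = 0.0113

α₀ = 1 / (1 + K1/[H⁺] + K1K2/[H⁺]²) = 1 / (1 + 10^+1.91 + 10^+0.78)
   = 1 / (1 + 81.283 + 6.0256) = 1/88.309 = 0.01132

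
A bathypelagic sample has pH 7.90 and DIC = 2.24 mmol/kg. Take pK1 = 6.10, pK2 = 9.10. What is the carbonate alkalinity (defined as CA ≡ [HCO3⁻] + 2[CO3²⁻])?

CA = 2.34 mmol/kg

CA = [HCO3⁻] + 2[CO3²⁻] = (α₁ + 2α₂)·DIC
At pH 7.90: [H⁺]/K1 = 10^-1.80 = 0.015849, K2/[H⁺] = 10^-1.20 = 0.063096
α₁ = 1/(1 + 0.015849 + 0.063096) = 1/1.0789 = 0.9268; α₂ = α₁·K2/[H⁺] = 0.05848
α₁ + 2α₂ = 1.0438
CA = 1.0438 × 2.24 = 2.34 mmol/kg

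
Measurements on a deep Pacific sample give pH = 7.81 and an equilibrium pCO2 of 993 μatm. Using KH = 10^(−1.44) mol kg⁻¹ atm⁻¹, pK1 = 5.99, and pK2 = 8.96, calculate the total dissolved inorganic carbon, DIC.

DIC = 2.59 mmol/kg

[CO2*] = KH · pCO2 = 10^(−1.44) × 993×10^-6 = 3.605×10^-5 mol/kg
α₀ = 1/(1 + K1/[H⁺] + K1K2/[H⁺]²) = 1/(1 + 10^+1.82 + 10^+0.67) = 0.01394
DIC = [CO2*]/α₀ = 3.605×10^-5 / 0.01394 = 2.59 mmol/kg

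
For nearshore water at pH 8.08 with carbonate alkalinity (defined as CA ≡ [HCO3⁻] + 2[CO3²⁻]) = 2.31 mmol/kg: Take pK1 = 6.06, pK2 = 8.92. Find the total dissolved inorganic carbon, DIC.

CA = [HCO3⁻] + 2[CO3²⁻] = (α₁ + 2α₂)·DIC
At pH 8.08: [H⁺]/K1 = 10^-2.02 = 0.0095499, K2/[H⁺] = 10^-0.84 = 0.14454
α₁ = 1/(1 + 0.0095499 + 0.14454) = 1/1.1541 = 0.8665; α₂ = α₁·K2/[H⁺] = 0.1252
α₁ + 2α₂ = 1.1170
DIC = CA / (α₁ + 2α₂) = 2.31 / 1.1170 = 2.07 mmol/kg

DIC = 2.07 mmol/kg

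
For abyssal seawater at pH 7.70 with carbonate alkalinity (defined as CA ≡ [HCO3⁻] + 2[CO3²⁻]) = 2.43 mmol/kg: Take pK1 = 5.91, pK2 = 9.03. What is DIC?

CA = [HCO3⁻] + 2[CO3²⁻] = (α₁ + 2α₂)·DIC
At pH 7.70: [H⁺]/K1 = 10^-1.79 = 0.016218, K2/[H⁺] = 10^-1.33 = 0.046774
α₁ = 1/(1 + 0.016218 + 0.046774) = 1/1.0630 = 0.9407; α₂ = α₁·K2/[H⁺] = 0.04400
α₁ + 2α₂ = 1.0287
DIC = CA / (α₁ + 2α₂) = 2.43 / 1.0287 = 2.36 mmol/kg

DIC = 2.36 mmol/kg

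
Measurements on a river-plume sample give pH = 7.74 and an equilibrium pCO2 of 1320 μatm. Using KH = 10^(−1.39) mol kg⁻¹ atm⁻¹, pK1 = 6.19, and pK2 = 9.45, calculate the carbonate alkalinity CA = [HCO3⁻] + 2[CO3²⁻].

[CO2*] = KH · pCO2 = 10^(−1.39) × 1320×10^-6 = 5.377×10^-5 mol/kg
α₀ = 1/(1 + K1/[H⁺] + K1K2/[H⁺]²) = 1/(1 + 10^+1.55 + 10^-0.16) = 0.02690
DIC = [CO2*]/α₀ = 5.377×10^-5 / 0.02690 = 1.999 mmol/kg
CA = (α₁ + 2α₂)·DIC = (0.9545 + 2×0.01861) × 1.999 = 1.98 mmol/kg

CA = 1.98 mmol/kg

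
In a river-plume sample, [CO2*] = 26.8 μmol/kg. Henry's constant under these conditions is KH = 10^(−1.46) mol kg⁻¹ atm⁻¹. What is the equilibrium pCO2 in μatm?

KH = 10^(−1.46) = 3.467×10^-2 mol kg⁻¹ atm⁻¹
pCO2 = [CO2*]/KH = 26.8×10^-6 / 3.467×10^-2 = 7.73×10^-4 atm = 773 μatm

pCO2 = 773 μatm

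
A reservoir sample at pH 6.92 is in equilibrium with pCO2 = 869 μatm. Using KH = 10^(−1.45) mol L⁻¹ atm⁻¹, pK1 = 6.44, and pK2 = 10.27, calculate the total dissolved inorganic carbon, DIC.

DIC = 0.124 mmol/L

[CO2*] = KH · pCO2 = 10^(−1.45) × 869×10^-6 = 3.083×10^-5 mol/L
α₀ = 1/(1 + K1/[H⁺] + K1K2/[H⁺]²) = 1/(1 + 10^+0.48 + 10^-2.87) = 0.2487
DIC = [CO2*]/α₀ = 3.083×10^-5 / 0.2487 = 0.124 mmol/L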